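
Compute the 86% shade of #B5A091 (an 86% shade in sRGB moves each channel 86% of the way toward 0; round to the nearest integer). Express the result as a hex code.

#B5A091 is rgb(181, 160, 145).
Per channel, c → c + 0.86(0 − c):
  R: 181 − 155.66 = 25.34 → 25
  G: 160 + 0.86×(0−160) = 160 − 137.6 = 22.4 → 22
  B: 145 − 124.7 = 20.3 → 20
rgb(25, 22, 20) = #191614.

#191614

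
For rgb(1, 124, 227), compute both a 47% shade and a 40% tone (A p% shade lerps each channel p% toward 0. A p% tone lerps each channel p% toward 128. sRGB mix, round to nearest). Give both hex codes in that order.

#014278, #347EBB

47% shade:
  R: 1 − 0.47 = 0.53 → 1
  G: 124 + 0.47×(0−124) = 124 − 58.28 = 65.72 → 66
  B: 227 + 0.47×(0−227) = 227 − 106.69 = 120.31 → 120
  → #014278
40% tone:
  R: 1 + 0.4×(128−1) = 1 + 50.8 = 51.8 → 52
  G: 124 + 1.6 = 125.6 → 126
  B: 227 − 39.6 = 187.4 → 187
  → #347EBB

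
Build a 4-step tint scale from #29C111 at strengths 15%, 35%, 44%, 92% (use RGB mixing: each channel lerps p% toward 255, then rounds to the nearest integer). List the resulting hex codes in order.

#29C111 is rgb(41, 193, 17).
15%: (41 + 32.1 = 73.1→73, 193 + 9.3 = 202.3→202, 17 + 35.7 = 52.7→53) → #49CA35
35%: (41 + 74.9 = 115.9→116, 193 + 21.7 = 214.7→215, 17 + 83.3 = 100.3→100) → #74D764
44%: (41 + 94.16 = 135.16→135, 193 + 27.28 = 220.28→220, 17 + 104.72 = 121.72→122) → #87DC7A
92%: (41 + 196.88 = 237.88→238, 193 + 57.04 = 250.04→250, 17 + 218.96 = 235.96→236) → #EEFAEC

#49CA35, #74D764, #87DC7A, #EEFAEC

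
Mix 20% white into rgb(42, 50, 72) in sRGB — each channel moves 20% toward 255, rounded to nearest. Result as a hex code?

#555b6d

Per channel, c → c + 0.2(255 − c):
  R: 42 + 42.6 = 84.6 → 85
  G: 50 + 0.2×(255−50) = 50 + 41 = 91 → 91
  B: 72 + 36.6 = 108.6 → 109
rgb(85, 91, 109) = #555b6d.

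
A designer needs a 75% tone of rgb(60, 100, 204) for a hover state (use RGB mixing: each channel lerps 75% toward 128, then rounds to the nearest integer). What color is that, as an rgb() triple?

rgb(111, 121, 147)

A 75% tone moves each channel 75% toward 128:
  R: 60 + 51 = 111 → 111
  G: 100 + 0.75×(128−100) = 100 + 21 = 121 → 121
  B: 204 + 0.75×(128−204) = 204 − 57 = 147 → 147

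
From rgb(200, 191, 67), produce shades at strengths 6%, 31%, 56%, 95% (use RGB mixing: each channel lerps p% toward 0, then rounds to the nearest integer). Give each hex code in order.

6%: (200 − 12 = 188→188, 191 − 11.46 = 179.54→180, 67 − 4.02 = 62.98→63) → #BCB43F
31%: (200 − 62 = 138→138, 191 − 59.21 = 131.79→132, 67 − 20.77 = 46.23→46) → #8A842E
56%: (200 − 112 = 88→88, 191 − 106.96 = 84.04→84, 67 − 37.52 = 29.48→29) → #58541D
95%: (200 − 190 = 10→10, 191 − 181.45 = 9.55→10, 67 − 63.65 = 3.35→3) → #0A0A03

#BCB43F, #8A842E, #58541D, #0A0A03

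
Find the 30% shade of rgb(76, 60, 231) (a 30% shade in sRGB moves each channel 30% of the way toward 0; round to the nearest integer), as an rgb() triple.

A 30% shade moves each channel 30% toward 0:
  R: 76 + 0.3×(0−76) = 76 − 22.8 = 53.2 → 53
  G: 60 + 0.3×(0−60) = 60 − 18 = 42 → 42
  B: 231 + 0.3×(0−231) = 231 − 69.3 = 161.7 → 162

rgb(53, 42, 162)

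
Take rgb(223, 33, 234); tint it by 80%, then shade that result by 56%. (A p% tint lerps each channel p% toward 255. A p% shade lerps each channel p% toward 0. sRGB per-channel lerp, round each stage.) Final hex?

Per channel, c → c + 0.8(255 − c):
  R: 223 + 25.6 = 248.6 → 249
  G: 33 + 0.8×(255−33) = 33 + 177.6 = 210.6 → 211
  B: 234 + 16.8 = 250.8 → 251
After the tint: rgb(249, 211, 251) = #F9D3FB.
Lerp each channel 56% toward 0:
  R: 249 + 0.56×(0−249) = 249 − 139.44 = 109.56 → 110
  G: 211 + 0.56×(0−211) = 211 − 118.16 = 92.84 → 93
  B: 251 + 0.56×(0−251) = 251 − 140.56 = 110.44 → 110
rgb(110, 93, 110) = #6E5D6E.

#6E5D6E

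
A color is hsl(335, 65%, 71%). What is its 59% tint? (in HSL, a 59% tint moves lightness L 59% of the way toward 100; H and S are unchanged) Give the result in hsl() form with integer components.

L moves 59% from 71 toward 100: 71 + 17.11 = 88.11 → 88.
H and S are unchanged.

hsl(335, 65%, 88%)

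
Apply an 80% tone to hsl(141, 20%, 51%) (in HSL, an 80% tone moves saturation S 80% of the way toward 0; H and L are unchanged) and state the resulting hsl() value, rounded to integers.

S moves 80% from 20 toward 0: 20 − 16 = 4 → 4.
H and L are unchanged.

hsl(141, 4%, 51%)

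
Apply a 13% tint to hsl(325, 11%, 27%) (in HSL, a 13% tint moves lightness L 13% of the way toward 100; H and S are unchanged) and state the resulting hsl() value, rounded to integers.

hsl(325, 11%, 36%)

L moves 13% from 27 toward 100: 27 + 9.49 = 36.49 → 36.
H and S are unchanged.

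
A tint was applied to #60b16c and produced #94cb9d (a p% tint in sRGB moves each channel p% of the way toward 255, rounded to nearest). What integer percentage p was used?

#60b16c is rgb(96, 177, 108); #94cb9d is rgb(148, 203, 157).
On the R channel (widest range): 148 ≈ 96 + (p/100)(255 − 96), so p ≈ 100×(148 − 96)/(255 − 96) = 5200/159 = 32.70.
p = 33 reproduces all three channels after rounding.

33%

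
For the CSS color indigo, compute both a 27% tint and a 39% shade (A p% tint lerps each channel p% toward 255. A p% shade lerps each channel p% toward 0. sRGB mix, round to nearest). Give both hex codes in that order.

CSS indigo is rgb(75, 0, 130).
27% tint:
  R: 75 + 48.6 = 123.6 → 124
  G: 0 + 0.27×(255−0) = 0 + 68.85 = 68.85 → 69
  B: 130 + 33.75 = 163.75 → 164
  → #7c45a4
39% shade:
  R: 75 + 0.39×(0−75) = 75 − 29.25 = 45.75 → 46
  G: 0 + 0.39×(0−0) = 0 + 0 = 0 → 0
  B: 130 − 50.7 = 79.3 → 79
  → #2e004f

#7c45a4, #2e004f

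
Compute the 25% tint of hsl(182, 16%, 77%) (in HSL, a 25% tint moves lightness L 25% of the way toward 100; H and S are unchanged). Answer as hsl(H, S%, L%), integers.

L moves 25% from 77 toward 100: 77 + 5.75 = 82.75 → 83.
H and S are unchanged.

hsl(182, 16%, 83%)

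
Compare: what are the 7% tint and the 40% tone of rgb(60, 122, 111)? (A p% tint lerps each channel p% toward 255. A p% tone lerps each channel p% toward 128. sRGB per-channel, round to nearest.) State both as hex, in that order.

7% tint:
  R: 60 + 0.07×(255−60) = 60 + 13.65 = 73.65 → 74
  G: 122 + 0.07×(255−122) = 122 + 9.31 = 131.31 → 131
  B: 111 + 10.08 = 121.08 → 121
  → #4A8379
40% tone:
  R: 60 + 0.4×(128−60) = 60 + 27.2 = 87.2 → 87
  G: 122 + 2.4 = 124.4 → 124
  B: 111 + 6.8 = 117.8 → 118
  → #577C76

#4A8379, #577C76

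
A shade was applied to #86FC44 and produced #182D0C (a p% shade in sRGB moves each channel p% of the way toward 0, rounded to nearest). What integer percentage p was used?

82%

#86FC44 is rgb(134, 252, 68); #182D0C is rgb(24, 45, 12).
On the G channel (widest range): 45 ≈ 252 + (p/100)(0 − 252), so p ≈ 100×(45 − 252)/(0 − 252) = -20700/-252 = 82.14.
p = 82 reproduces all three channels after rounding.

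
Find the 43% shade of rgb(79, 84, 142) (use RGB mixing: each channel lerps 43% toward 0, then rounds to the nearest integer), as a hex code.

A 43% shade moves each channel 43% toward 0:
  R: 79 + 0.43×(0−79) = 79 − 33.97 = 45.03 → 45
  G: 84 − 36.12 = 47.88 → 48
  B: 142 + 0.43×(0−142) = 142 − 61.06 = 80.94 → 81
rgb(45, 48, 81) = #2d3051.

#2d3051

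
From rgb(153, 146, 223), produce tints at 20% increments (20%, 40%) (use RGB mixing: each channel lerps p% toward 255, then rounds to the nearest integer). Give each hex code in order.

20%: (153 + 20.4 = 173.4→173, 146 + 21.8 = 167.8→168, 223 + 6.4 = 229.4→229) → #ADA8E5
40%: (153 + 40.8 = 193.8→194, 146 + 43.6 = 189.6→190, 223 + 12.8 = 235.8→236) → #C2BEEC

#ADA8E5, #C2BEEC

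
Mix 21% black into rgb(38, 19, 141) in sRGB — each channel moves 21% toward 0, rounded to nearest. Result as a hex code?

Per channel, c → c + 0.21(0 − c):
  R: 38 + 0.21×(0−38) = 38 − 7.98 = 30.02 → 30
  G: 19 − 3.99 = 15.01 → 15
  B: 141 + 0.21×(0−141) = 141 − 29.61 = 111.39 → 111
rgb(30, 15, 111) = #1e0f6f.

#1e0f6f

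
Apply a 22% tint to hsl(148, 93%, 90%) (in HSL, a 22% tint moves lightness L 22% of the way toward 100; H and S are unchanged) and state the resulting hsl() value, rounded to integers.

L moves 22% from 90 toward 100: 90 + 2.2 = 92.2 → 92.
H and S are unchanged.

hsl(148, 93%, 92%)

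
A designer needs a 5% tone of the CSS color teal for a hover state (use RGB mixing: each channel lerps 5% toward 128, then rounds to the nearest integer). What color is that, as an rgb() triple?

rgb(6, 128, 128)

CSS teal is rgb(0, 128, 128).
A 5% tone moves each channel 5% toward 128:
  R: 0 + 0.05×(128−0) = 0 + 6.4 = 6.4 → 6
  G: 128 + 0 = 128 → 128
  B: 128 + 0 = 128 → 128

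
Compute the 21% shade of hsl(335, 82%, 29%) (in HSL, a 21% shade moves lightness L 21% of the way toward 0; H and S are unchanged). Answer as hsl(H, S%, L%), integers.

hsl(335, 82%, 23%)

L moves 21% from 29 toward 0: 29 − 6.09 = 22.91 → 23.
H and S are unchanged.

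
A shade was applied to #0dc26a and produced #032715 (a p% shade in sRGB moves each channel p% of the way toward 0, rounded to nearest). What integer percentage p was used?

#0dc26a is rgb(13, 194, 106); #032715 is rgb(3, 39, 21).
On the G channel (widest range): 39 ≈ 194 + (p/100)(0 − 194), so p ≈ 100×(39 − 194)/(0 − 194) = -15500/-194 = 79.90.
p = 80 reproduces all three channels after rounding.

80%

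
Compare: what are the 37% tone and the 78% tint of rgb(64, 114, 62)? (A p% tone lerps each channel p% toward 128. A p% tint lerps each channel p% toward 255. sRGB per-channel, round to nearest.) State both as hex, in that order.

#587756, #d5e0d5

37% tone:
  R: 64 + 23.68 = 87.68 → 88
  G: 114 + 0.37×(128−114) = 114 + 5.18 = 119.18 → 119
  B: 62 + 0.37×(128−62) = 62 + 24.42 = 86.42 → 86
  → #587756
78% tint:
  R: 64 + 148.98 = 212.98 → 213
  G: 114 + 109.98 = 223.98 → 224
  B: 62 + 0.78×(255−62) = 62 + 150.54 = 212.54 → 213
  → #d5e0d5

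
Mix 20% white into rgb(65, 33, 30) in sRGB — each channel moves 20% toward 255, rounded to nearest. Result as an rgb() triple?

rgb(103, 77, 75)

Per channel, c → c + 0.2(255 − c):
  R: 65 + 0.2×(255−65) = 65 + 38 = 103 → 103
  G: 33 + 44.4 = 77.4 → 77
  B: 30 + 0.2×(255−30) = 30 + 45 = 75 → 75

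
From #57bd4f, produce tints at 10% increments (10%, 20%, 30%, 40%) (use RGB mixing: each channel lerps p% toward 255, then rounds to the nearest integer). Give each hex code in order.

#68c461, #79ca72, #89d184, #9ad795

#57bd4f is rgb(87, 189, 79).
10%: (87 + 16.8 = 103.8→104, 189 + 6.6 = 195.6→196, 79 + 17.6 = 96.6→97) → #68c461
20%: (87 + 33.6 = 120.6→121, 189 + 13.2 = 202.2→202, 79 + 35.2 = 114.2→114) → #79ca72
30%: (87 + 50.4 = 137.4→137, 189 + 19.8 = 208.8→209, 79 + 52.8 = 131.8→132) → #89d184
40%: (87 + 67.2 = 154.2→154, 189 + 26.4 = 215.4→215, 79 + 70.4 = 149.4→149) → #9ad795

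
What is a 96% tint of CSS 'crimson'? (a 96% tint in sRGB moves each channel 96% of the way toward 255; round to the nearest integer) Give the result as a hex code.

#FEF6F7

CSS crimson is rgb(220, 20, 60).
A 96% tint moves each channel 96% toward 255:
  R: 220 + 0.96×(255−220) = 220 + 33.6 = 253.6 → 254
  G: 20 + 0.96×(255−20) = 20 + 225.6 = 245.6 → 246
  B: 60 + 0.96×(255−60) = 60 + 187.2 = 247.2 → 247
rgb(254, 246, 247) = #FEF6F7.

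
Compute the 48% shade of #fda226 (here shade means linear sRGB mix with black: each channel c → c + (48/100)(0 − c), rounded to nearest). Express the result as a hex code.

#fda226 is rgb(253, 162, 38).
A 48% shade moves each channel 48% toward 0:
  R: 253 + 0.48×(0−253) = 253 − 121.44 = 131.56 → 132
  G: 162 + 0.48×(0−162) = 162 − 77.76 = 84.24 → 84
  B: 38 + 0.48×(0−38) = 38 − 18.24 = 19.76 → 20
rgb(132, 84, 20) = #845414.

#845414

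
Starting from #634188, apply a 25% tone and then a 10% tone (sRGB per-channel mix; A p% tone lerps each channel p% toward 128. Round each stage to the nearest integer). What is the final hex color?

#634188 is rgb(99, 65, 136).
Per channel, c → c + 0.25(128 − c):
  R: 99 + 0.25×(128−99) = 99 + 7.25 = 106.25 → 106
  G: 65 + 15.75 = 80.75 → 81
  B: 136 + 0.25×(128−136) = 136 − 2 = 134 → 134
After the tone: rgb(106, 81, 134) = #6a5186.
A 10% tone moves each channel 10% toward 128:
  R: 106 + 2.2 = 108.2 → 108
  G: 81 + 0.1×(128−81) = 81 + 4.7 = 85.7 → 86
  B: 134 + 0.1×(128−134) = 134 − 0.6 = 133.4 → 133
rgb(108, 86, 133) = #6c5685.

#6c5685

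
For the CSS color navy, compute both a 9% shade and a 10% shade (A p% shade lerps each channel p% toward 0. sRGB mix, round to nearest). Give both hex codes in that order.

#000074, #000073

CSS navy is rgb(0, 0, 128).
9% shade:
  R: 0 + 0.09×(0−0) = 0 + 0 = 0 → 0
  G: 0 + 0.09×(0−0) = 0 + 0 = 0 → 0
  B: 128 − 11.52 = 116.48 → 116
  → #000074
10% shade:
  R: 0 + 0.1×(0−0) = 0 + 0 = 0 → 0
  G: 0 + 0 = 0 → 0
  B: 128 − 12.8 = 115.2 → 115
  → #000073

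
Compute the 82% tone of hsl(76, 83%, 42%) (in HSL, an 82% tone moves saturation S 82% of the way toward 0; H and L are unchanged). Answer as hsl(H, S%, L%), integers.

hsl(76, 15%, 42%)

S moves 82% from 83 toward 0: 83 − 68.06 = 14.94 → 15.
H and L are unchanged.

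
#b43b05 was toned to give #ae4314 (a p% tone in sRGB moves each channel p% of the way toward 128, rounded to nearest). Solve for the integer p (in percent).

#b43b05 is rgb(180, 59, 5); #ae4314 is rgb(174, 67, 20).
On the B channel (widest range): 20 ≈ 5 + (p/100)(128 − 5), so p ≈ 100×(20 − 5)/(128 − 5) = 1500/123 = 12.20.
p = 12 reproduces all three channels after rounding.

12%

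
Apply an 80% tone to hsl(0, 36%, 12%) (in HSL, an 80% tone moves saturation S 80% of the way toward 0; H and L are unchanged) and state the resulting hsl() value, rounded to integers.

S moves 80% from 36 toward 0: 36 − 28.8 = 7.2 → 7.
H and L are unchanged.

hsl(0, 7%, 12%)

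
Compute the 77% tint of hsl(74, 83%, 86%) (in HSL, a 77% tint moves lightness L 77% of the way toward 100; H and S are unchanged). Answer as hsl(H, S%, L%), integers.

hsl(74, 83%, 97%)

L moves 77% from 86 toward 100: 86 + 10.78 = 96.78 → 97.
H and S are unchanged.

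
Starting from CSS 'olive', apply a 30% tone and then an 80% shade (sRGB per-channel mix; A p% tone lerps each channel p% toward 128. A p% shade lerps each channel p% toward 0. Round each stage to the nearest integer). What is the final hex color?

CSS olive is rgb(128, 128, 0).
A 30% tone moves each channel 30% toward 128:
  R: 128 + 0.3×(128−128) = 128 + 0 = 128 → 128
  G: 128 + 0 = 128 → 128
  B: 0 + 0.3×(128−0) = 0 + 38.4 = 38.4 → 38
After the tone: rgb(128, 128, 38) = #808026.
Lerp each channel 80% toward 0:
  R: 128 + 0.8×(0−128) = 128 − 102.4 = 25.6 → 26
  G: 128 + 0.8×(0−128) = 128 − 102.4 = 25.6 → 26
  B: 38 − 30.4 = 7.6 → 8
rgb(26, 26, 8) = #1A1A08.

#1A1A08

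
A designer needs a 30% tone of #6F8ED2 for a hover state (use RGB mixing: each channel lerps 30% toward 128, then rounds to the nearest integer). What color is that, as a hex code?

#6F8ED2 is rgb(111, 142, 210).
Lerp each channel 30% toward 128:
  R: 111 + 0.3×(128−111) = 111 + 5.1 = 116.1 → 116
  G: 142 − 4.2 = 137.8 → 138
  B: 210 + 0.3×(128−210) = 210 − 24.6 = 185.4 → 185
rgb(116, 138, 185) = #748AB9.

#748AB9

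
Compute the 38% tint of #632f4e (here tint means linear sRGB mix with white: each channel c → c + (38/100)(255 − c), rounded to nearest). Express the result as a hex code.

#632f4e is rgb(99, 47, 78).
Lerp each channel 38% toward 255:
  R: 99 + 0.38×(255−99) = 99 + 59.28 = 158.28 → 158
  G: 47 + 0.38×(255−47) = 47 + 79.04 = 126.04 → 126
  B: 78 + 0.38×(255−78) = 78 + 67.26 = 145.26 → 145
rgb(158, 126, 145) = #9e7e91.

#9e7e91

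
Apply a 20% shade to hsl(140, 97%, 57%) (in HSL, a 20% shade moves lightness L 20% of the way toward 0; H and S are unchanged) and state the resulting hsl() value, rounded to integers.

hsl(140, 97%, 46%)

L moves 20% from 57 toward 0: 57 − 11.4 = 45.6 → 46.
H and S are unchanged.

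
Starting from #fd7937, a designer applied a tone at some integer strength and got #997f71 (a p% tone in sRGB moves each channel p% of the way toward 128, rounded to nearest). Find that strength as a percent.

#fd7937 is rgb(253, 121, 55); #997f71 is rgb(153, 127, 113).
On the R channel (widest range): 153 ≈ 253 + (p/100)(128 − 253), so p ≈ 100×(153 − 253)/(128 − 253) = -10000/-125 = 80.00.
p = 80 reproduces all three channels after rounding.

80%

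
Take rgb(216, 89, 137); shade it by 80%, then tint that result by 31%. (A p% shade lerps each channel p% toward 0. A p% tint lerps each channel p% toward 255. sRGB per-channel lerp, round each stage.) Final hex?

#6d5b62

An 80% shade moves each channel 80% toward 0:
  R: 216 − 172.8 = 43.2 → 43
  G: 89 − 71.2 = 17.8 → 18
  B: 137 + 0.8×(0−137) = 137 − 109.6 = 27.4 → 27
After the shade: rgb(43, 18, 27) = #2b121b.
Per channel, c → c + 0.31(255 − c):
  R: 43 + 0.31×(255−43) = 43 + 65.72 = 108.72 → 109
  G: 18 + 0.31×(255−18) = 18 + 73.47 = 91.47 → 91
  B: 27 + 0.31×(255−27) = 27 + 70.68 = 97.68 → 98
rgb(109, 91, 98) = #6d5b62.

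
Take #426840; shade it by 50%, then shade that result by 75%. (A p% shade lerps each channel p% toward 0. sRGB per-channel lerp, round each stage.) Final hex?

#080d08

#426840 is rgb(66, 104, 64).
Per channel, c → c + 0.5(0 − c):
  R: 66 + 0.5×(0−66) = 66 − 33 = 33 → 33
  G: 104 + 0.5×(0−104) = 104 − 52 = 52 → 52
  B: 64 − 32 = 32 → 32
After the shade: rgb(33, 52, 32) = #213420.
A 75% shade moves each channel 75% toward 0:
  R: 33 + 0.75×(0−33) = 33 − 24.75 = 8.25 → 8
  G: 52 − 39 = 13 → 13
  B: 32 + 0.75×(0−32) = 32 − 24 = 8 → 8
rgb(8, 13, 8) = #080d08.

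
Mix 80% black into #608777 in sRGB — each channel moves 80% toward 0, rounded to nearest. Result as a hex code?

#131B18

#608777 is rgb(96, 135, 119).
Per channel, c → c + 0.8(0 − c):
  R: 96 − 76.8 = 19.2 → 19
  G: 135 + 0.8×(0−135) = 135 − 108 = 27 → 27
  B: 119 + 0.8×(0−119) = 119 − 95.2 = 23.8 → 24
rgb(19, 27, 24) = #131B18.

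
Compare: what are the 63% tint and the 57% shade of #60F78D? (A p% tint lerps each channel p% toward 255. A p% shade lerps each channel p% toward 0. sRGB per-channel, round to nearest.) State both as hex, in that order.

#60F78D is rgb(96, 247, 141).
63% tint:
  R: 96 + 0.63×(255−96) = 96 + 100.17 = 196.17 → 196
  G: 247 + 0.63×(255−247) = 247 + 5.04 = 252.04 → 252
  B: 141 + 0.63×(255−141) = 141 + 71.82 = 212.82 → 213
  → #C4FCD5
57% shade:
  R: 96 + 0.57×(0−96) = 96 − 54.72 = 41.28 → 41
  G: 247 − 140.79 = 106.21 → 106
  B: 141 + 0.57×(0−141) = 141 − 80.37 = 60.63 → 61
  → #296A3D

#C4FCD5, #296A3D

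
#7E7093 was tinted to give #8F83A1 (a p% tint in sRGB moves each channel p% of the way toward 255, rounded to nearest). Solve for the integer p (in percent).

13%

#7E7093 is rgb(126, 112, 147); #8F83A1 is rgb(143, 131, 161).
On the G channel (widest range): 131 ≈ 112 + (p/100)(255 − 112), so p ≈ 100×(131 − 112)/(255 − 112) = 1900/143 = 13.29.
p = 13 reproduces all three channels after rounding.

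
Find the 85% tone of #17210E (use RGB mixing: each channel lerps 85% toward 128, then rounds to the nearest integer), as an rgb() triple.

#17210E is rgb(23, 33, 14).
Per channel, c → c + 0.85(128 − c):
  R: 23 + 89.25 = 112.25 → 112
  G: 33 + 80.75 = 113.75 → 114
  B: 14 + 96.9 = 110.9 → 111

rgb(112, 114, 111)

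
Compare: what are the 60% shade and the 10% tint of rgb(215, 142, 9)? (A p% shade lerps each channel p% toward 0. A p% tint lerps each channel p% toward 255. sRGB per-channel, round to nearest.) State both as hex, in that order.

60% shade:
  R: 215 − 129 = 86 → 86
  G: 142 + 0.6×(0−142) = 142 − 85.2 = 56.8 → 57
  B: 9 + 0.6×(0−9) = 9 − 5.4 = 3.6 → 4
  → #563904
10% tint:
  R: 215 + 0.1×(255−215) = 215 + 4 = 219 → 219
  G: 142 + 11.3 = 153.3 → 153
  B: 9 + 0.1×(255−9) = 9 + 24.6 = 33.6 → 34
  → #db9922

#563904, #db9922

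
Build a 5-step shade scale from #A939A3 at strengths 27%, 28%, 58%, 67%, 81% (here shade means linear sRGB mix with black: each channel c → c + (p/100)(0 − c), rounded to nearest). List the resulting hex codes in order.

#7B2A77, #7A2975, #471844, #381336, #200B1F

#A939A3 is rgb(169, 57, 163).
27%: (169 − 45.63 = 123.37→123, 57 − 15.39 = 41.61→42, 163 − 44.01 = 118.99→119) → #7B2A77
28%: (169 − 47.32 = 121.68→122, 57 − 15.96 = 41.04→41, 163 − 45.64 = 117.36→117) → #7A2975
58%: (169 − 98.02 = 70.98→71, 57 − 33.06 = 23.94→24, 163 − 94.54 = 68.46→68) → #471844
67%: (169 − 113.23 = 55.77→56, 57 − 38.19 = 18.81→19, 163 − 109.21 = 53.79→54) → #381336
81%: (169 − 136.89 = 32.11→32, 57 − 46.17 = 10.83→11, 163 − 132.03 = 30.97→31) → #200B1F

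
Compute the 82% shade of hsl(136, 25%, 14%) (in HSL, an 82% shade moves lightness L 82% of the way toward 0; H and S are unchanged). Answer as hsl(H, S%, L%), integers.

hsl(136, 25%, 3%)

L moves 82% from 14 toward 0: 14 − 11.48 = 2.52 → 3.
H and S are unchanged.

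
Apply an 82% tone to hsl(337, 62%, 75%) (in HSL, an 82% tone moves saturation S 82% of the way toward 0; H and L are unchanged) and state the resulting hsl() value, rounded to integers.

hsl(337, 11%, 75%)

S moves 82% from 62 toward 0: 62 − 50.84 = 11.16 → 11.
H and L are unchanged.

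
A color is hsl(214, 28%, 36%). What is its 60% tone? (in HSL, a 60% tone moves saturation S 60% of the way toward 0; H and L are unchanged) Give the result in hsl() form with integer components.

S moves 60% from 28 toward 0: 28 − 16.8 = 11.2 → 11.
H and L are unchanged.

hsl(214, 11%, 36%)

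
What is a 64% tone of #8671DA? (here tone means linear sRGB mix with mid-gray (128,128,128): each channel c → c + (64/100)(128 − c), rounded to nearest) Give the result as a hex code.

#827BA0

#8671DA is rgb(134, 113, 218).
Lerp each channel 64% toward 128:
  R: 134 + 0.64×(128−134) = 134 − 3.84 = 130.16 → 130
  G: 113 + 0.64×(128−113) = 113 + 9.6 = 122.6 → 123
  B: 218 + 0.64×(128−218) = 218 − 57.6 = 160.4 → 160
rgb(130, 123, 160) = #827BA0.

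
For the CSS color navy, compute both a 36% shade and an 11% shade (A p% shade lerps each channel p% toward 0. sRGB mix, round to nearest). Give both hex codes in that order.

CSS navy is rgb(0, 0, 128).
36% shade:
  R: 0 + 0.36×(0−0) = 0 + 0 = 0 → 0
  G: 0 + 0 = 0 → 0
  B: 128 + 0.36×(0−128) = 128 − 46.08 = 81.92 → 82
  → #000052
11% shade:
  R: 0 + 0.11×(0−0) = 0 + 0 = 0 → 0
  G: 0 + 0.11×(0−0) = 0 + 0 = 0 → 0
  B: 128 − 14.08 = 113.92 → 114
  → #000072

#000052, #000072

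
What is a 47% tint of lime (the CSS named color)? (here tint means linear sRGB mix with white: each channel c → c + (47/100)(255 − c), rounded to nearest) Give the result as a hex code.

#78FF78

CSS lime is rgb(0, 255, 0).
Per channel, c → c + 0.47(255 − c):
  R: 0 + 119.85 = 119.85 → 120
  G: 255 + 0 = 255 → 255
  B: 0 + 119.85 = 119.85 → 120
rgb(120, 255, 120) = #78FF78.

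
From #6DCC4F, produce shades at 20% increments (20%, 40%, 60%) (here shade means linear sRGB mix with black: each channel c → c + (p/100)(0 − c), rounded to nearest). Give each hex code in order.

#6DCC4F is rgb(109, 204, 79).
20%: (109 − 21.8 = 87.2→87, 204 − 40.8 = 163.2→163, 79 − 15.8 = 63.2→63) → #57A33F
40%: (109 − 43.6 = 65.4→65, 204 − 81.6 = 122.4→122, 79 − 31.6 = 47.4→47) → #417A2F
60%: (109 − 65.4 = 43.6→44, 204 − 122.4 = 81.6→82, 79 − 47.4 = 31.6→32) → #2C5220

#57A33F, #417A2F, #2C5220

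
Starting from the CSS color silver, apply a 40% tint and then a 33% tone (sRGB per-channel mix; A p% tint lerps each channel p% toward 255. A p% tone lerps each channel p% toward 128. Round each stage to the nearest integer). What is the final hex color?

CSS silver is rgb(192, 192, 192).
Per channel, c → c + 0.4(255 − c):
  R: 192 + 0.4×(255−192) = 192 + 25.2 = 217.2 → 217
  G: 192 + 0.4×(255−192) = 192 + 25.2 = 217.2 → 217
  B: 192 + 25.2 = 217.2 → 217
After the tint: rgb(217, 217, 217) = #D9D9D9.
A 33% tone moves each channel 33% toward 128:
  R: 217 + 0.33×(128−217) = 217 − 29.37 = 187.63 → 188
  G: 217 + 0.33×(128−217) = 217 − 29.37 = 187.63 → 188
  B: 217 + 0.33×(128−217) = 217 − 29.37 = 187.63 → 188
rgb(188, 188, 188) = #BCBCBC.

#BCBCBC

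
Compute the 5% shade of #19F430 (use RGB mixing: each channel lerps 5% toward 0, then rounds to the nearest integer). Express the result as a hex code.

#19F430 is rgb(25, 244, 48).
A 5% shade moves each channel 5% toward 0:
  R: 25 − 1.25 = 23.75 → 24
  G: 244 + 0.05×(0−244) = 244 − 12.2 = 231.8 → 232
  B: 48 + 0.05×(0−48) = 48 − 2.4 = 45.6 → 46
rgb(24, 232, 46) = #18E82E.

#18E82E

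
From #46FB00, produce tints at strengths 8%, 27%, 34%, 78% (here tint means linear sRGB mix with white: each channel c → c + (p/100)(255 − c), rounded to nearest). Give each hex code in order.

#46FB00 is rgb(70, 251, 0).
8%: (70 + 14.8 = 84.8→85, 251→251, 0 + 20.4 = 20.4→20) → #55FB14
27%: (70 + 49.95 = 119.95→120, 251 + 1.08 = 252.08→252, 0 + 68.85 = 68.85→69) → #78FC45
34%: (70 + 62.9 = 132.9→133, 251 + 1.36 = 252.36→252, 0 + 86.7 = 86.7→87) → #85FC57
78%: (70 + 144.3 = 214.3→214, 251 + 3.12 = 254.12→254, 0 + 198.9 = 198.9→199) → #D6FEC7

#55FB14, #78FC45, #85FC57, #D6FEC7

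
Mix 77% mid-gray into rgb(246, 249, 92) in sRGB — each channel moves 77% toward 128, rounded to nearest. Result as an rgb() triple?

rgb(155, 156, 120)

Lerp each channel 77% toward 128:
  R: 246 + 0.77×(128−246) = 246 − 90.86 = 155.14 → 155
  G: 249 + 0.77×(128−249) = 249 − 93.17 = 155.83 → 156
  B: 92 + 0.77×(128−92) = 92 + 27.72 = 119.72 → 120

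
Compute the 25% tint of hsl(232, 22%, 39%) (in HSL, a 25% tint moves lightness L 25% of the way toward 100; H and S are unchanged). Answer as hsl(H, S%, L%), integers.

L moves 25% from 39 toward 100: 39 + 15.25 = 54.25 → 54.
H and S are unchanged.

hsl(232, 22%, 54%)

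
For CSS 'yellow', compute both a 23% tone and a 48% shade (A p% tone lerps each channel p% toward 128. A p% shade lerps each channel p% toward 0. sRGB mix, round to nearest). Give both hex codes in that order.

#E2E21D, #858500

CSS yellow is rgb(255, 255, 0).
23% tone:
  R: 255 − 29.21 = 225.79 → 226
  G: 255 + 0.23×(128−255) = 255 − 29.21 = 225.79 → 226
  B: 0 + 0.23×(128−0) = 0 + 29.44 = 29.44 → 29
  → #E2E21D
48% shade:
  R: 255 − 122.4 = 132.6 → 133
  G: 255 − 122.4 = 132.6 → 133
  B: 0 + 0.48×(0−0) = 0 + 0 = 0 → 0
  → #858500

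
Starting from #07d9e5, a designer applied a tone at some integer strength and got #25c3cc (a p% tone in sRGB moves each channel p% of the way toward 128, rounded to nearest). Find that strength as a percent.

25%

#07d9e5 is rgb(7, 217, 229); #25c3cc is rgb(37, 195, 204).
On the R channel (widest range): 37 ≈ 7 + (p/100)(128 − 7), so p ≈ 100×(37 − 7)/(128 − 7) = 3000/121 = 24.79.
p = 25 reproduces all three channels after rounding.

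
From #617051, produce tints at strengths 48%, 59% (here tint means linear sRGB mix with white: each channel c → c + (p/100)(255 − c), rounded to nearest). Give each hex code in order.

#617051 is rgb(97, 112, 81).
48%: (97 + 75.84 = 172.84→173, 112 + 68.64 = 180.64→181, 81 + 83.52 = 164.52→165) → #adb5a5
59%: (97 + 93.22 = 190.22→190, 112 + 84.37 = 196.37→196, 81 + 102.66 = 183.66→184) → #bec4b8

#adb5a5, #bec4b8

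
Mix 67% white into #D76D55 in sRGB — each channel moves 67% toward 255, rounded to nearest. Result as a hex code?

#F2CFC7

#D76D55 is rgb(215, 109, 85).
Lerp each channel 67% toward 255:
  R: 215 + 0.67×(255−215) = 215 + 26.8 = 241.8 → 242
  G: 109 + 0.67×(255−109) = 109 + 97.82 = 206.82 → 207
  B: 85 + 113.9 = 198.9 → 199
rgb(242, 207, 199) = #F2CFC7.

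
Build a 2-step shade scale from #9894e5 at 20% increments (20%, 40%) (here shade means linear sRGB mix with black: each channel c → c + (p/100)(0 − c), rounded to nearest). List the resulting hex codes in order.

#7a76b7, #5b5989

#9894e5 is rgb(152, 148, 229).
20%: (152 − 30.4 = 121.6→122, 148 − 29.6 = 118.4→118, 229 − 45.8 = 183.2→183) → #7a76b7
40%: (152 − 60.8 = 91.2→91, 148 − 59.2 = 88.8→89, 229 − 91.6 = 137.4→137) → #5b5989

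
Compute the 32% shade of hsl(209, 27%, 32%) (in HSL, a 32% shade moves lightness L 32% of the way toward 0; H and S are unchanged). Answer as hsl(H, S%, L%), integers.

L moves 32% from 32 toward 0: 32 − 10.24 = 21.76 → 22.
H and S are unchanged.

hsl(209, 27%, 22%)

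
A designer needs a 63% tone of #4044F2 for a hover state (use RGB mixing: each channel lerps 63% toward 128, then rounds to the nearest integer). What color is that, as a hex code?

#4044F2 is rgb(64, 68, 242).
Per channel, c → c + 0.63(128 − c):
  R: 64 + 0.63×(128−64) = 64 + 40.32 = 104.32 → 104
  G: 68 + 37.8 = 105.8 → 106
  B: 242 + 0.63×(128−242) = 242 − 71.82 = 170.18 → 170
rgb(104, 106, 170) = #686AAA.

#686AAA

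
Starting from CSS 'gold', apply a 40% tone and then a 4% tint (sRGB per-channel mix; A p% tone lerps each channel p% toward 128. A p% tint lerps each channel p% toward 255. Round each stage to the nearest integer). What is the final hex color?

#CEB73B

CSS gold is rgb(255, 215, 0).
Lerp each channel 40% toward 128:
  R: 255 + 0.4×(128−255) = 255 − 50.8 = 204.2 → 204
  G: 215 + 0.4×(128−215) = 215 − 34.8 = 180.2 → 180
  B: 0 + 0.4×(128−0) = 0 + 51.2 = 51.2 → 51
After the tone: rgb(204, 180, 51) = #CCB433.
A 4% tint moves each channel 4% toward 255:
  R: 204 + 2.04 = 206.04 → 206
  G: 180 + 3 = 183 → 183
  B: 51 + 8.16 = 59.16 → 59
rgb(206, 183, 59) = #CEB73B.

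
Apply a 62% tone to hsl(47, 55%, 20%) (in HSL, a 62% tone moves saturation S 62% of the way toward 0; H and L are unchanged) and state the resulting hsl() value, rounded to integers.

hsl(47, 21%, 20%)

S moves 62% from 55 toward 0: 55 − 34.1 = 20.9 → 21.
H and L are unchanged.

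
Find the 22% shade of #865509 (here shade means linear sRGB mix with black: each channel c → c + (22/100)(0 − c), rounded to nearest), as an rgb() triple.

#865509 is rgb(134, 85, 9).
A 22% shade moves each channel 22% toward 0:
  R: 134 − 29.48 = 104.52 → 105
  G: 85 − 18.7 = 66.3 → 66
  B: 9 + 0.22×(0−9) = 9 − 1.98 = 7.02 → 7

rgb(105, 66, 7)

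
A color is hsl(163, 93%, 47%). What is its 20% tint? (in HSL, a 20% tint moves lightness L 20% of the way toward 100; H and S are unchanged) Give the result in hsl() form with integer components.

hsl(163, 93%, 58%)

L moves 20% from 47 toward 100: 47 + 10.6 = 57.6 → 58.
H and S are unchanged.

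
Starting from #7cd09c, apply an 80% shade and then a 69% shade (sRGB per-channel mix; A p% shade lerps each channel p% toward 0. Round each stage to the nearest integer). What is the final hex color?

#7cd09c is rgb(124, 208, 156).
Per channel, c → c + 0.8(0 − c):
  R: 124 + 0.8×(0−124) = 124 − 99.2 = 24.8 → 25
  G: 208 + 0.8×(0−208) = 208 − 166.4 = 41.6 → 42
  B: 156 + 0.8×(0−156) = 156 − 124.8 = 31.2 → 31
After the shade: rgb(25, 42, 31) = #192a1f.
Per channel, c → c + 0.69(0 − c):
  R: 25 + 0.69×(0−25) = 25 − 17.25 = 7.75 → 8
  G: 42 − 28.98 = 13.02 → 13
  B: 31 − 21.39 = 9.61 → 10
rgb(8, 13, 10) = #080d0a.

#080d0a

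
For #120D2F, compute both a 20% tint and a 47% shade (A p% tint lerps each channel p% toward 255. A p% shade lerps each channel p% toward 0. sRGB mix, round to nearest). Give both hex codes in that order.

#120D2F is rgb(18, 13, 47).
20% tint:
  R: 18 + 0.2×(255−18) = 18 + 47.4 = 65.4 → 65
  G: 13 + 0.2×(255−13) = 13 + 48.4 = 61.4 → 61
  B: 47 + 0.2×(255−47) = 47 + 41.6 = 88.6 → 89
  → #413D59
47% shade:
  R: 18 + 0.47×(0−18) = 18 − 8.46 = 9.54 → 10
  G: 13 + 0.47×(0−13) = 13 − 6.11 = 6.89 → 7
  B: 47 − 22.09 = 24.91 → 25
  → #0A0719

#413D59, #0A0719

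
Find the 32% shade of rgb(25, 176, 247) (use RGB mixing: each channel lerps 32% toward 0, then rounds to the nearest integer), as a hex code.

A 32% shade moves each channel 32% toward 0:
  R: 25 + 0.32×(0−25) = 25 − 8 = 17 → 17
  G: 176 − 56.32 = 119.68 → 120
  B: 247 − 79.04 = 167.96 → 168
rgb(17, 120, 168) = #1178A8.

#1178A8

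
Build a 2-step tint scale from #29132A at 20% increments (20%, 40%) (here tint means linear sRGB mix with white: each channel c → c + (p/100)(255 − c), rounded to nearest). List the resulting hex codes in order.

#29132A is rgb(41, 19, 42).
20%: (41 + 42.8 = 83.8→84, 19 + 47.2 = 66.2→66, 42 + 42.6 = 84.6→85) → #544255
40%: (41 + 85.6 = 126.6→127, 19 + 94.4 = 113.4→113, 42 + 85.2 = 127.2→127) → #7F717F

#544255, #7F717F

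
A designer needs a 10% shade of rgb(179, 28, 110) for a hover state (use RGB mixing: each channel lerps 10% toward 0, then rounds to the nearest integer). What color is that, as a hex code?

#A11963

Per channel, c → c + 0.1(0 − c):
  R: 179 − 17.9 = 161.1 → 161
  G: 28 + 0.1×(0−28) = 28 − 2.8 = 25.2 → 25
  B: 110 + 0.1×(0−110) = 110 − 11 = 99 → 99
rgb(161, 25, 99) = #A11963.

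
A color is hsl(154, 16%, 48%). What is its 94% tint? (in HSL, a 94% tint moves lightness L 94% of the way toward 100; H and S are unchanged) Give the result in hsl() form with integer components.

hsl(154, 16%, 97%)

L moves 94% from 48 toward 100: 48 + 48.88 = 96.88 → 97.
H and S are unchanged.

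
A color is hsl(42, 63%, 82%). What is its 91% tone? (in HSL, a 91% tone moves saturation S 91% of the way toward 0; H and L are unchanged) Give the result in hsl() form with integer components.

hsl(42, 6%, 82%)

S moves 91% from 63 toward 0: 63 − 57.33 = 5.67 → 6.
H and L are unchanged.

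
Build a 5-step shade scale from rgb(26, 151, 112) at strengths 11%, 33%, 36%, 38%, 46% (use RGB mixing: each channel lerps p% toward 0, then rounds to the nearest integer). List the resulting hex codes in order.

#178664, #11654B, #116148, #105E45, #0E523C

11%: (26 − 2.86 = 23.14→23, 151 − 16.61 = 134.39→134, 112 − 12.32 = 99.68→100) → #178664
33%: (26 − 8.58 = 17.42→17, 151 − 49.83 = 101.17→101, 112 − 36.96 = 75.04→75) → #11654B
36%: (26 − 9.36 = 16.64→17, 151 − 54.36 = 96.64→97, 112 − 40.32 = 71.68→72) → #116148
38%: (26 − 9.88 = 16.12→16, 151 − 57.38 = 93.62→94, 112 − 42.56 = 69.44→69) → #105E45
46%: (26 − 11.96 = 14.04→14, 151 − 69.46 = 81.54→82, 112 − 51.52 = 60.48→60) → #0E523C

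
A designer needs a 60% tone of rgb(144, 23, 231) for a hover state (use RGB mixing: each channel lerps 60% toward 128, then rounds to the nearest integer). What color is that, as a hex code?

#8656a9

Per channel, c → c + 0.6(128 − c):
  R: 144 + 0.6×(128−144) = 144 − 9.6 = 134.4 → 134
  G: 23 + 63 = 86 → 86
  B: 231 − 61.8 = 169.2 → 169
rgb(134, 86, 169) = #8656a9.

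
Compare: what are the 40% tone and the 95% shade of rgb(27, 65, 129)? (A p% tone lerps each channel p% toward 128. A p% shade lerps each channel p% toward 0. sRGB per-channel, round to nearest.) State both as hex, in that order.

40% tone:
  R: 27 + 0.4×(128−27) = 27 + 40.4 = 67.4 → 67
  G: 65 + 0.4×(128−65) = 65 + 25.2 = 90.2 → 90
  B: 129 + 0.4×(128−129) = 129 − 0.4 = 128.6 → 129
  → #435A81
95% shade:
  R: 27 − 25.65 = 1.35 → 1
  G: 65 − 61.75 = 3.25 → 3
  B: 129 + 0.95×(0−129) = 129 − 122.55 = 6.45 → 6
  → #010306

#435A81, #010306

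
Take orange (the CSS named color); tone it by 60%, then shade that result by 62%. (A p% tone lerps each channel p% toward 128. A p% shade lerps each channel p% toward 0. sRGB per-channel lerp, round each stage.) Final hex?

#44361d

CSS orange is rgb(255, 165, 0).
Per channel, c → c + 0.6(128 − c):
  R: 255 + 0.6×(128−255) = 255 − 76.2 = 178.8 → 179
  G: 165 − 22.2 = 142.8 → 143
  B: 0 + 0.6×(128−0) = 0 + 76.8 = 76.8 → 77
After the tone: rgb(179, 143, 77) = #b38f4d.
A 62% shade moves each channel 62% toward 0:
  R: 179 + 0.62×(0−179) = 179 − 110.98 = 68.02 → 68
  G: 143 + 0.62×(0−143) = 143 − 88.66 = 54.34 → 54
  B: 77 − 47.74 = 29.26 → 29
rgb(68, 54, 29) = #44361d.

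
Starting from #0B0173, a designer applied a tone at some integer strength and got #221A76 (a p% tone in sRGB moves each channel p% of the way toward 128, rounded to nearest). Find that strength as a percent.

20%

#0B0173 is rgb(11, 1, 115); #221A76 is rgb(34, 26, 118).
On the G channel (widest range): 26 ≈ 1 + (p/100)(128 − 1), so p ≈ 100×(26 − 1)/(128 − 1) = 2500/127 = 19.69.
p = 20 reproduces all three channels after rounding.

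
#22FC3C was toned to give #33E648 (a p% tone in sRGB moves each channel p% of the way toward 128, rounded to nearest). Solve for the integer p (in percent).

#22FC3C is rgb(34, 252, 60); #33E648 is rgb(51, 230, 72).
On the G channel (widest range): 230 ≈ 252 + (p/100)(128 − 252), so p ≈ 100×(230 − 252)/(128 − 252) = -2200/-124 = 17.74.
p = 18 reproduces all three channels after rounding.

18%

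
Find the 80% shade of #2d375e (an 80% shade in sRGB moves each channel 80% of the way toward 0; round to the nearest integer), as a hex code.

#2d375e is rgb(45, 55, 94).
Per channel, c → c + 0.8(0 − c):
  R: 45 + 0.8×(0−45) = 45 − 36 = 9 → 9
  G: 55 + 0.8×(0−55) = 55 − 44 = 11 → 11
  B: 94 + 0.8×(0−94) = 94 − 75.2 = 18.8 → 19
rgb(9, 11, 19) = #090b13.

#090b13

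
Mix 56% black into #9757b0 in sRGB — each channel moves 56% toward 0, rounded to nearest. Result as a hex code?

#9757b0 is rgb(151, 87, 176).
Per channel, c → c + 0.56(0 − c):
  R: 151 + 0.56×(0−151) = 151 − 84.56 = 66.44 → 66
  G: 87 + 0.56×(0−87) = 87 − 48.72 = 38.28 → 38
  B: 176 + 0.56×(0−176) = 176 − 98.56 = 77.44 → 77
rgb(66, 38, 77) = #42264d.

#42264d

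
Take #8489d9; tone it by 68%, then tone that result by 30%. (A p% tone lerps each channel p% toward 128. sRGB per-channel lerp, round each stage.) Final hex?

#818294

#8489d9 is rgb(132, 137, 217).
Lerp each channel 68% toward 128:
  R: 132 + 0.68×(128−132) = 132 − 2.72 = 129.28 → 129
  G: 137 − 6.12 = 130.88 → 131
  B: 217 − 60.52 = 156.48 → 156
After the tone: rgb(129, 131, 156) = #81839c.
Per channel, c → c + 0.3(128 − c):
  R: 129 + 0.3×(128−129) = 129 − 0.3 = 128.7 → 129
  G: 131 + 0.3×(128−131) = 131 − 0.9 = 130.1 → 130
  B: 156 − 8.4 = 147.6 → 148
rgb(129, 130, 148) = #818294.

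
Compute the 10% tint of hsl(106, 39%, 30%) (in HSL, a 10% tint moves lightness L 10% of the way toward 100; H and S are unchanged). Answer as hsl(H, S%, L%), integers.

L moves 10% from 30 toward 100: 30 + 7 = 37 → 37.
H and S are unchanged.

hsl(106, 39%, 37%)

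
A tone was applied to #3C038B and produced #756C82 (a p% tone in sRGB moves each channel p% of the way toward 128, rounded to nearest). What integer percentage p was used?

#3C038B is rgb(60, 3, 139); #756C82 is rgb(117, 108, 130).
On the G channel (widest range): 108 ≈ 3 + (p/100)(128 − 3), so p ≈ 100×(108 − 3)/(128 − 3) = 10500/125 = 84.00.
p = 84 reproduces all three channels after rounding.

84%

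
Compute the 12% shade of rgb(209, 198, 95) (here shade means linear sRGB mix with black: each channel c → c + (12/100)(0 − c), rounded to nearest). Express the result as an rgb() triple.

rgb(184, 174, 84)

Per channel, c → c + 0.12(0 − c):
  R: 209 − 25.08 = 183.92 → 184
  G: 198 − 23.76 = 174.24 → 174
  B: 95 − 11.4 = 83.6 → 84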